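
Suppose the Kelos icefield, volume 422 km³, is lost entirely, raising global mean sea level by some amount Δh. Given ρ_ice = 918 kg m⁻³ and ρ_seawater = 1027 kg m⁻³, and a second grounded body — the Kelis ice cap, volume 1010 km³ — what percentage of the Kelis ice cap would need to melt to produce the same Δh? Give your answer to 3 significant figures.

Equal sea-level rise means equal mass of meltwater, i.e. equal mass of ice lost.
Ice mass of Kelos: 3.874×10^14 kg; ice mass of Kelis: 9.272×10^14 kg.
Fraction required = 3.874×10^14 / 9.272×10^14 = 0.418 → 41.8 %.

≈ 41.8 %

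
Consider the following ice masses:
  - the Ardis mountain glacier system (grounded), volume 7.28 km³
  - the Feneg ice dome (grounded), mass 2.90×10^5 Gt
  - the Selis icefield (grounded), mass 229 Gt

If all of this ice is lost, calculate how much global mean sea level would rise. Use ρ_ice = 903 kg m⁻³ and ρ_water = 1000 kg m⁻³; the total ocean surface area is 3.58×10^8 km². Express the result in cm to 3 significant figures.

Ardis: 7.28 km³ × (903/1000) = 6.574 km³ of water.
Feneg: 2.90×10^5 Gt = 2.900×10^17 kg; dividing by ρ_w = 1000 kg m⁻³ gives 2.900×10^14 m³ of water.
Selis: 229 Gt = 2.290×10^14 kg; dividing by ρ_w = 1000 kg m⁻³ gives 2.290×10^11 m³ of water.
Total added water ≈ 2.902×10^14 m³ over 3.58×10^14 m² → Δh = 0.811 m = 81.1 cm.

≈ 81.1 cm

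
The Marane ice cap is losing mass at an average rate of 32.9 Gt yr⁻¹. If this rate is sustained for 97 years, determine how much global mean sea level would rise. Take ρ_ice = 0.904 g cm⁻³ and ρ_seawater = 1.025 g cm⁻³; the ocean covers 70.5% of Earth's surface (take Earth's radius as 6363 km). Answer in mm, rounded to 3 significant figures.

Total mass lost = 32.9 Gt/yr × 97 yr = 3191 Gt = 3.191×10^15 kg.
ρ_w = 1.025 g cm⁻³ = 1025 kg m⁻³, so water volume = 3.191×10^15 / 1025 = 3.113×10^12 m³.
Δh = 3.113×10^12 / 3.59×10^14 = 8.68×10^-3 m = 8.68 mm.

≈ 8.68 mm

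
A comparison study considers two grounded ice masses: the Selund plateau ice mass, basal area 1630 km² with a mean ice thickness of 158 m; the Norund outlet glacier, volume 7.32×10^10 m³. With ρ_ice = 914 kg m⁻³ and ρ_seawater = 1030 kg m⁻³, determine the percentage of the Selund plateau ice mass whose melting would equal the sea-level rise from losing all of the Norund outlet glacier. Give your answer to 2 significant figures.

Equal sea-level rise means equal mass of meltwater, i.e. equal mass of ice lost.
Ice mass of Norund: 6.690×10^13 kg; ice mass of Selund: 2.354×10^14 kg.
Fraction required = 6.690×10^13 / 2.354×10^14 = 0.284 → 28 %.

≈ 28 %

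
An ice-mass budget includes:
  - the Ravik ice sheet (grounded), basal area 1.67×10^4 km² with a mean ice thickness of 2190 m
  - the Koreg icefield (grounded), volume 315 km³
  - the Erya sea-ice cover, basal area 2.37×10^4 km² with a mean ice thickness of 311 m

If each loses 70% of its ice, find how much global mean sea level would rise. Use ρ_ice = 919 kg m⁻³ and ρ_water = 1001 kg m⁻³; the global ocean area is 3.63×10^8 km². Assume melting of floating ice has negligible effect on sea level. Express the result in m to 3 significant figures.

≈ 0.0653 m

Ravik: ice volume = 1.67×10^4 km² × 2190 m = 3.657×10^4 km³; 0.7 × 3.657×10^4 × (919/1001) = 2.350×10^4 km³ of water.
Koreg: 0.7 × 315 km³ × (919/1001) = 202.4 km³ of water.
The Erya sea-ice cover is floating and already displaces its own weight of water, so its melt adds essentially nothing to sea level.
Total added water ≈ 2.371×10^13 m³ over 3.63×10^14 m² → Δh = 0.0653 m.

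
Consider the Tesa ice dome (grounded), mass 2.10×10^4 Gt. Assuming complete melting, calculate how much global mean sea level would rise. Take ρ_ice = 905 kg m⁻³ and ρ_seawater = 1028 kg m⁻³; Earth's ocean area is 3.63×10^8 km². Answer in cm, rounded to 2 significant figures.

Tesa: 2.10×10^4 Gt = 2.100×10^16 kg; dividing by ρ_w = 1028 kg m⁻³ gives 2.043×10^13 m³ of water.
Spread over 3.63×10^14 m² of ocean, Δh = 2.043×10^13 / 3.63×10^14 = 0.0563 m = 5.6 cm.

≈ 5.6 cm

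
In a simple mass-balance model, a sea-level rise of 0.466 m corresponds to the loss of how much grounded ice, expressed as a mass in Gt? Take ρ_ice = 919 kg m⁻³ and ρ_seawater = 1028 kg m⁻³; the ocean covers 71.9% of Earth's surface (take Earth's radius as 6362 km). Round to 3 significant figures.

≈ 1.75×10^5 Gt

Required water volume = Δh × A = 0.466 m × 3.66×10^14 m² = 1.704×10^14 m³.
ρ_w = 1028 kg m⁻³, so the mass of water = 1.704×10^14 m³ × 1028 kg m⁻³ = 1.752×10^17 kg = 1.75×10^5 Gt (and the same mass of ice, by conservation).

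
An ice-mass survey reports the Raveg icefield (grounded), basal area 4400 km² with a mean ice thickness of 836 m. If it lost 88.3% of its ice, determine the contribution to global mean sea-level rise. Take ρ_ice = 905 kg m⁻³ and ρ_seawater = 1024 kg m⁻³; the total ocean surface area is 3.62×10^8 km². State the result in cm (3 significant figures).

Raveg: ice volume = 4400 km² × 836 m = 3678 km³; 0.883 × 3678 × (905/1024) = 2871 km³ of water.
Spread over 3.62×10^14 m² of ocean, Δh = 2.871×10^12 / 3.62×10^14 = 7.93×10^-3 m = 0.793 cm.

≈ 0.793 cm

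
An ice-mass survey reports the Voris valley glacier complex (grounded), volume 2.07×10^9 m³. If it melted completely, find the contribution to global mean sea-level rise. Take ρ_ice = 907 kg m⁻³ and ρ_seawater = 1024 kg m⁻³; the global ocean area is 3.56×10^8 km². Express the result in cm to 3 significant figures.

Voris: 2.07×10^9 m³ × (907/1024) = 1.833×10^9 m³ of water.
Spread over 3.56×10^14 m² of ocean, Δh = 1.833×10^9 / 3.56×10^14 = 5.15×10^-6 m = 5.15×10^-4 cm.

≈ 5.15×10^-4 cm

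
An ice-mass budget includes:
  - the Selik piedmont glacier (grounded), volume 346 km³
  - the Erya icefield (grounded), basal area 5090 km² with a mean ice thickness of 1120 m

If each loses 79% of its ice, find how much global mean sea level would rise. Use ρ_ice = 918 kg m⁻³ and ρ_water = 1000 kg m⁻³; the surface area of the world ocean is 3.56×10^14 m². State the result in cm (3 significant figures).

Selik: 0.79 × 346 km³ × (918/1000) = 250.9 km³ of water.
Erya: ice volume = 5090 km² × 1120 m = 5701 km³; 0.79 × 5701 × (918/1000) = 4134 km³ of water.
Total added water ≈ 4.385×10^12 m³ over 3.56×10^14 m² → Δh = 0.0123 m = 1.23 cm.

≈ 1.23 cm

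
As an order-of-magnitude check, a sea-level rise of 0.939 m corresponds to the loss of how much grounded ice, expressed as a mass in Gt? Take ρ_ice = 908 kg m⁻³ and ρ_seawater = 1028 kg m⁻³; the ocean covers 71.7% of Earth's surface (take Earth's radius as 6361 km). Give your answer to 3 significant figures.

Required water volume = Δh × A = 0.939 m × 3.65×10^14 m² = 3.423×10^14 m³.
ρ_w = 1028 kg m⁻³, so the mass of water = 3.423×10^14 m³ × 1028 kg m⁻³ = 3.519×10^17 kg = 3.52×10^5 Gt (and the same mass of ice, by conservation).

≈ 3.52×10^5 Gt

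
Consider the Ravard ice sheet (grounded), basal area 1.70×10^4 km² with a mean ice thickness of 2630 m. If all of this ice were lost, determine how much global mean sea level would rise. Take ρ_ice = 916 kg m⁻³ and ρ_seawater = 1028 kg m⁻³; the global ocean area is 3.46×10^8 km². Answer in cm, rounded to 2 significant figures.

≈ 12 cm

Ravard: ice volume = 1.70×10^4 km² × 2630 m = 4.471×10^4 km³; 4.471×10^4 × (916/1028) = 3.984×10^4 km³ of water.
Spread over 3.46×10^14 m² of ocean, Δh = 3.984×10^13 / 3.46×10^14 = 0.115 m = 12 cm.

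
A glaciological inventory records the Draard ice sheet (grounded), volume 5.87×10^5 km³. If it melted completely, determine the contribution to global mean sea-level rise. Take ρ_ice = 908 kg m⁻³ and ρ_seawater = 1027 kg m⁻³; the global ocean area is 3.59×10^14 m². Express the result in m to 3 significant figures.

≈ 1.45 m

Draard: 5.87×10^5 km³ × (908/1027) = 5.190×10^5 km³ of water.
Spread over 3.59×10^14 m² of ocean, Δh = 5.190×10^14 / 3.59×10^14 = 1.45 m.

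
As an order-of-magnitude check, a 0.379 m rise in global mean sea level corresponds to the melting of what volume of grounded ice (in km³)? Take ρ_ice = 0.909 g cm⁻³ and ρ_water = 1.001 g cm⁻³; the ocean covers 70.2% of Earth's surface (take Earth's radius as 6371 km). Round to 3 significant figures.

≈ 1.49×10^5 km³

Required water volume = Δh × A = 0.379 m × 3.58×10^14 m² = 1.357×10^14 m³ = 1.357×10^5 km³.
Ice volume = water volume × ρ_w/ρ_ice = 1.357×10^5 × 1001/909 = 1.49×10^5 km³.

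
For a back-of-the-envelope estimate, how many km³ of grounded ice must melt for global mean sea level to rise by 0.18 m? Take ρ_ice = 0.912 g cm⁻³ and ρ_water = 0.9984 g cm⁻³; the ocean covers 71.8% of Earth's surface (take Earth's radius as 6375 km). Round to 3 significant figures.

≈ 7.23×10^4 km³

Required water volume = Δh × A = 0.18 m × 3.67×10^14 m² = 6.600×10^13 m³ = 6.600×10^4 km³.
Ice volume = water volume × ρ_w/ρ_ice = 6.600×10^4 × 998.4/912 = 7.23×10^4 km³.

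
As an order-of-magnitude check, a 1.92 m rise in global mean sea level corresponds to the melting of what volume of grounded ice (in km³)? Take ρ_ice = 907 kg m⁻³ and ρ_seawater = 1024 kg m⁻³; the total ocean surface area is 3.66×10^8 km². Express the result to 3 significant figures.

Required water volume = Δh × A = 1.92 m × 3.66×10^14 m² = 7.027×10^14 m³ = 7.027×10^5 km³.
Ice volume = water volume × ρ_w/ρ_ice = 7.027×10^5 × 1024/907 = 7.93×10^5 km³.

≈ 7.93×10^5 km³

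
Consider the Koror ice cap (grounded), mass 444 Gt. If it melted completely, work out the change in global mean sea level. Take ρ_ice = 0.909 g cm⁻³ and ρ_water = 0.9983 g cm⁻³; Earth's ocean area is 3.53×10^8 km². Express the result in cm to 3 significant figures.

≈ 0.126 cm

Koror: 444 Gt = 4.440×10^14 kg; dividing by ρ_w = 0.9983 g cm⁻³ = 998.3 kg m⁻³ gives 4.448×10^11 m³ of water.
Spread over 3.53×10^14 m² of ocean, Δh = 4.448×10^11 / 3.53×10^14 = 1.26×10^-3 m = 0.126 cm.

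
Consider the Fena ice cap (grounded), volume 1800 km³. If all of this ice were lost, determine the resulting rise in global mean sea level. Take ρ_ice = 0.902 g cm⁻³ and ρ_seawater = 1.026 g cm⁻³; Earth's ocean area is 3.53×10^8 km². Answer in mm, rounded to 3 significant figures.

≈ 4.48 mm

Fena: 1800 km³ × (902/1026) = 1582 km³ of water.
Spread over 3.53×10^14 m² of ocean, Δh = 1.582×10^12 / 3.53×10^14 = 4.48×10^-3 m = 4.48 mm.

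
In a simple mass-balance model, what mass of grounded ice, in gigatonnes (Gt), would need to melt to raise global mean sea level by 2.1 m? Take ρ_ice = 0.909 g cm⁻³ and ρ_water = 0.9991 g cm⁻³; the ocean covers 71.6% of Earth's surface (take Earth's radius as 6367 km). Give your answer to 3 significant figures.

≈ 7.65×10^5 Gt

Required water volume = Δh × A = 2.1 m × 3.65×10^14 m² = 7.660×10^14 m³.
ρ_w = 0.9991 g cm⁻³ = 999.1 kg m⁻³, so the mass of water = 7.660×10^14 m³ × 999.1 kg m⁻³ = 7.653×10^17 kg = 7.65×10^5 Gt (and the same mass of ice, by conservation).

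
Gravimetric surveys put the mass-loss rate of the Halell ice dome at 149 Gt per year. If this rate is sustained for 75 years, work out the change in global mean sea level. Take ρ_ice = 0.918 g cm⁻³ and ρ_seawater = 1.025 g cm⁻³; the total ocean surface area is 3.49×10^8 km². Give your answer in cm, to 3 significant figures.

≈ 3.12 cm

Total mass lost = 149 Gt/yr × 75 yr = 1.118×10^4 Gt = 1.118×10^16 kg.
ρ_w = 1.025 g cm⁻³ = 1025 kg m⁻³, so water volume = 1.118×10^16 / 1025 = 1.090×10^13 m³.
Δh = 1.090×10^13 / 3.49×10^14 = 0.0312 m = 3.12 cm.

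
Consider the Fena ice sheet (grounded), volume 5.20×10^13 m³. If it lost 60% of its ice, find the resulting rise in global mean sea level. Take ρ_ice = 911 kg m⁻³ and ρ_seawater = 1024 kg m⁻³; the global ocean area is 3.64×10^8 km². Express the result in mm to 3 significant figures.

≈ 76.3 mm

Fena: 0.6 × 5.20×10^13 m³ × (911/1024) = 2.776×10^13 m³ of water.
Spread over 3.64×10^14 m² of ocean, Δh = 2.776×10^13 / 3.64×10^14 = 0.0763 m = 76.3 mm.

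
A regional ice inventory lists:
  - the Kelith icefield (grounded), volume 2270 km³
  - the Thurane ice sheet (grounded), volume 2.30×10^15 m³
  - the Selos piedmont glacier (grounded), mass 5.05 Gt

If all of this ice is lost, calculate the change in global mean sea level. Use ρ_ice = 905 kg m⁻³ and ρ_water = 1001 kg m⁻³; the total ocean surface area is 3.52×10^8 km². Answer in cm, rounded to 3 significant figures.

≈ 591 cm

Kelith: 2270 km³ × (905/1001) = 2052 km³ of water.
Thurane: 2.30×10^15 m³ × (905/1001) = 2.079×10^15 m³ of water.
Selos: 5.05 Gt = 5.050×10^12 kg; dividing by ρ_w = 1001 kg m⁻³ gives 5.045×10^9 m³ of water.
Total added water ≈ 2.081×10^15 m³ over 3.52×10^14 m² → Δh = 5.91 m = 591 cm.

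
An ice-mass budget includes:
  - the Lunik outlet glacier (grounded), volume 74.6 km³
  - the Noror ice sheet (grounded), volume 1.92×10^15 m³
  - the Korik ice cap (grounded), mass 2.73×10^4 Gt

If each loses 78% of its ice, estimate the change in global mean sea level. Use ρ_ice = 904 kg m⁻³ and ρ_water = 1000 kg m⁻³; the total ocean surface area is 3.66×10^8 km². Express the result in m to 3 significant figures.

≈ 3.76 m

Lunik: 0.78 × 74.6 km³ × (904/1000) = 52.60 km³ of water.
Noror: 0.78 × 1.92×10^15 m³ × (904/1000) = 1.354×10^15 m³ of water.
Korik: 0.78 × 2.73×10^4 Gt = 2.129×10^16 kg; dividing by ρ_w = 1000 kg m⁻³ gives 2.129×10^13 m³ of water.
Total added water ≈ 1.375×10^15 m³ over 3.66×10^14 m² → Δh = 3.76 m.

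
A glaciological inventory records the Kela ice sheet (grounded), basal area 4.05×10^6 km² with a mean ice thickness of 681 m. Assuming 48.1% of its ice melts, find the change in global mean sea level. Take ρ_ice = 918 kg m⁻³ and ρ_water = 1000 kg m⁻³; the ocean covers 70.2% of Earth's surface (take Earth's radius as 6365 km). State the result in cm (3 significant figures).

≈ 341 cm

Kela: ice volume = 4.05×10^6 km² × 681 m = 2.758×10^6 km³; 0.481 × 2.758×10^6 × (918/1000) = 1.218×10^6 km³ of water.
Spread over 3.57×10^14 m² of ocean, Δh = 1.218×10^15 / 3.57×10^14 = 3.41 m = 341 cm.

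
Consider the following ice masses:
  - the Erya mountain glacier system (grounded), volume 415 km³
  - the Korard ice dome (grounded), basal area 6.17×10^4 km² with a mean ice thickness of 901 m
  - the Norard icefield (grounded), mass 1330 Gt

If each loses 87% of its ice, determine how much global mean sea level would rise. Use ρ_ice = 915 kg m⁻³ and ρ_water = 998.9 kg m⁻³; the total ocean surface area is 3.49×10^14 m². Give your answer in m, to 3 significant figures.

Erya: 0.87 × 415 km³ × (915/998.9) = 330.7 km³ of water.
Korard: ice volume = 6.17×10^4 km² × 901 m = 5.559×10^4 km³; 0.87 × 5.559×10^4 × (915/998.9) = 4.430×10^4 km³ of water.
Norard: 0.87 × 1330 Gt = 1.157×10^15 kg; dividing by ρ_w = 998.9 kg m⁻³ gives 1.158×10^12 m³ of water.
Total added water ≈ 4.579×10^13 m³ over 3.49×10^14 m² → Δh = 0.131 m.

≈ 0.131 m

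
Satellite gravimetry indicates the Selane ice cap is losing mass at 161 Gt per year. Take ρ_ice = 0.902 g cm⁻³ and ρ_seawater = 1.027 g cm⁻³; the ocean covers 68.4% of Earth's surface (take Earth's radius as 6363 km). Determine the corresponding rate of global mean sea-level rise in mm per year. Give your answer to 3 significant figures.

ρ_w = 1.027 g cm⁻³ = 1027 kg m⁻³. Annual water volume added = 161 Gt / ρ_w = 1.610×10^14 kg / 1027 kg m⁻³ = 1.568×10^11 m³.
Δh per year = 1.568×10^11 / 3.48×10^14 = 4.50×10^-4 m = 0.450 mm.

≈ 0.450 mm/yr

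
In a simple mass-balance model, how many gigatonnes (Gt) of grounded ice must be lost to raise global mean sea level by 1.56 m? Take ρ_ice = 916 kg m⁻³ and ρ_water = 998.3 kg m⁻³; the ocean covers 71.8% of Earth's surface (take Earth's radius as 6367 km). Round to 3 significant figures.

≈ 5.70×10^5 Gt

Required water volume = Δh × A = 1.56 m × 3.66×10^14 m² = 5.706×10^14 m³.
ρ_w = 998.3 kg m⁻³, so the mass of water = 5.706×10^14 m³ × 998.3 kg m⁻³ = 5.696×10^17 kg = 5.70×10^5 Gt (and the same mass of ice, by conservation).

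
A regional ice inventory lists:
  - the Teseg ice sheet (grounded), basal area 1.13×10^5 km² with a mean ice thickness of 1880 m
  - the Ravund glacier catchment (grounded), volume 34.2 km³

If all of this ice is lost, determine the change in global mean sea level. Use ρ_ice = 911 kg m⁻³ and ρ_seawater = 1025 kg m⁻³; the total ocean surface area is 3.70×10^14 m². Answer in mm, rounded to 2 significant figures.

≈ 510 mm

Teseg: ice volume = 1.13×10^5 km² × 1880 m = 2.124×10^5 km³; 2.124×10^5 × (911/1025) = 1.888×10^5 km³ of water.
Ravund: 34.2 km³ × (911/1025) = 30.40 km³ of water.
Total added water ≈ 1.888×10^14 m³ over 3.70×10^14 m² → Δh = 0.510 m = 510 mm.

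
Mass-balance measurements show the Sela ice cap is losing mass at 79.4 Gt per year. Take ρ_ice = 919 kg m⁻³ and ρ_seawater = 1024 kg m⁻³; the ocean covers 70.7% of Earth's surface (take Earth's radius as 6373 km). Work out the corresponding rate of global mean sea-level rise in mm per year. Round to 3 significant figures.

ρ_w = 1024 kg m⁻³. Annual water volume added = 79.4 Gt / ρ_w = 7.940×10^13 kg / 1024 kg m⁻³ = 7.754×10^10 m³.
Δh per year = 7.754×10^10 / 3.61×10^14 = 2.15×10^-4 m = 0.215 mm.

≈ 0.215 mm/yr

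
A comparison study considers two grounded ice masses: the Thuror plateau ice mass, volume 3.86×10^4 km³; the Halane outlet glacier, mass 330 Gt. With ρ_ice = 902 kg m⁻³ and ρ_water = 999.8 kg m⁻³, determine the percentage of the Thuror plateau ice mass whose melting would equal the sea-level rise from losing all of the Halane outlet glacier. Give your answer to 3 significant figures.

Equal sea-level rise means equal mass of meltwater, i.e. equal mass of ice lost.
Ice mass of Halane: 3.300×10^14 kg; ice mass of Thuror: 3.482×10^16 kg.
Fraction required = 3.300×10^14 / 3.482×10^16 = 9.48×10^-3 → 0.948 %.

≈ 0.948 %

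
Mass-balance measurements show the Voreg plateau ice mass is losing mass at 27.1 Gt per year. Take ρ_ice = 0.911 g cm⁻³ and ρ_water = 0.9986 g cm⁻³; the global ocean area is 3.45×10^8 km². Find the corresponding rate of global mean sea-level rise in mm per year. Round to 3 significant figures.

ρ_w = 0.9986 g cm⁻³ = 998.6 kg m⁻³. Annual water volume added = 27.1 Gt / ρ_w = 2.710×10^13 kg / 998.6 kg m⁻³ = 2.714×10^10 m³.
Δh per year = 2.714×10^10 / 3.45×10^14 = 7.87×10^-5 m = 0.0787 mm.

≈ 0.0787 mm/yr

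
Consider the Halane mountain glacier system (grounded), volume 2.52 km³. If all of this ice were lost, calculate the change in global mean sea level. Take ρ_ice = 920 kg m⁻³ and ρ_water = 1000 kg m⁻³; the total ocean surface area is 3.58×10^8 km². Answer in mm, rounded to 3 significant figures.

≈ 6.48×10^-3 mm

Halane: 2.52 km³ × (920/1000) = 2.318 km³ of water.
Spread over 3.58×10^14 m² of ocean, Δh = 2.318×10^9 / 3.58×10^14 = 6.48×10^-6 m = 6.48×10^-3 mm.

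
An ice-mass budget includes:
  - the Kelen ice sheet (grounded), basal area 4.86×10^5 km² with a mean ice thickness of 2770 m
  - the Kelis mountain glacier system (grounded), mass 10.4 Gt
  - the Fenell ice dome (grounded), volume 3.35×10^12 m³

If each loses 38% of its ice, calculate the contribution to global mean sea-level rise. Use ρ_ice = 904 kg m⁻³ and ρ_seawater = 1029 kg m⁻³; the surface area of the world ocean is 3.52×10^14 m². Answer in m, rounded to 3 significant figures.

Kelen: ice volume = 4.86×10^5 km² × 2770 m = 1.346×10^6 km³; 0.38 × 1.346×10^6 × (904/1029) = 4.494×10^5 km³ of water.
Kelis: 0.38 × 10.4 Gt = 3.952×10^12 kg; dividing by ρ_w = 1029 kg m⁻³ gives 3.841×10^9 m³ of water.
Fenell: 0.38 × 3.35×10^12 m³ × (904/1029) = 1.118×10^12 m³ of water.
Total added water ≈ 4.505×10^14 m³ over 3.52×10^14 m² → Δh = 1.28 m.

≈ 1.28 m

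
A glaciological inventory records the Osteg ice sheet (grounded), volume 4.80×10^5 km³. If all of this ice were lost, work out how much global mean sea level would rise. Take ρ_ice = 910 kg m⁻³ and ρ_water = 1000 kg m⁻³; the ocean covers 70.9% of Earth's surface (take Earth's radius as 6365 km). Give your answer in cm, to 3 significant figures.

Osteg: 4.80×10^5 km³ × (910/1000) = 4.368×10^5 km³ of water.
Spread over 3.61×10^14 m² of ocean, Δh = 4.368×10^14 / 3.61×10^14 = 1.21 m = 121 cm.

≈ 121 cm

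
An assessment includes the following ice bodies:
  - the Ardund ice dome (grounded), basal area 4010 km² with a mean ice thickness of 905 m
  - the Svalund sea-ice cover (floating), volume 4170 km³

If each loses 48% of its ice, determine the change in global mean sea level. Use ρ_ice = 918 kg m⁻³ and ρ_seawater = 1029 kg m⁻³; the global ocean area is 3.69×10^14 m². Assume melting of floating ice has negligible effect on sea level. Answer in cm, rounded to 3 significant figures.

≈ 0.421 cm

Ardund: ice volume = 4010 km² × 905 m = 3629 km³; 0.48 × 3629 × (918/1029) = 1554 km³ of water.
The Svalund sea-ice cover is floating and already displaces its own weight of water, so its melt adds essentially nothing to sea level.
Total added water ≈ 1.554×10^12 m³ over 3.69×10^14 m² → Δh = 4.21×10^-3 m = 0.421 cm.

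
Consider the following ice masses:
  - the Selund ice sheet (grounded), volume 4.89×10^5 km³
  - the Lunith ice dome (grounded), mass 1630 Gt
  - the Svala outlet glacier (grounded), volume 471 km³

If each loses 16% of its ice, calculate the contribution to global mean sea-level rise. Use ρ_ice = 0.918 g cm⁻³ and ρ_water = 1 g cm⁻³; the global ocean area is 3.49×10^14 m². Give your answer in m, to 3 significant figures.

Selund: 0.16 × 4.89×10^5 km³ × (918/1000) = 7.182×10^4 km³ of water.
Lunith: 0.16 × 1630 Gt = 2.608×10^14 kg; dividing by ρ_w = 1 g cm⁻³ = 1000 kg m⁻³ gives 2.608×10^11 m³ of water.
Svala: 0.16 × 471 km³ × (918/1000) = 69.18 km³ of water.
Total added water ≈ 7.215×10^13 m³ over 3.49×10^14 m² → Δh = 0.207 m.

≈ 0.207 m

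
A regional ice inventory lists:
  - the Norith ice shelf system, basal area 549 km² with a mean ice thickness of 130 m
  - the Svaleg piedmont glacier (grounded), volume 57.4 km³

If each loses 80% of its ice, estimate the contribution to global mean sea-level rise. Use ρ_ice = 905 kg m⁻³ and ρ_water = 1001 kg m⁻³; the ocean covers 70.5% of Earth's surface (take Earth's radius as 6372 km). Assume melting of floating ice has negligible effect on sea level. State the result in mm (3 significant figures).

≈ 0.115 mm

The Norith ice shelf system is floating and already displaces its own weight of water, so its melt adds essentially nothing to sea level.
Svaleg: 0.8 × 57.4 km³ × (905/1001) = 41.52 km³ of water.
Total added water ≈ 4.152×10^10 m³ over 3.60×10^14 m² → Δh = 1.15×10^-4 m = 0.115 mm.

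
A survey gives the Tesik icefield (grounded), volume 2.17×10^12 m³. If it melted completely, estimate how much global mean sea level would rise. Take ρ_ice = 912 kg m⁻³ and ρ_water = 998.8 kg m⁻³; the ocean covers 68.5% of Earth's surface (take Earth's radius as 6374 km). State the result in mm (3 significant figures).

Tesik: 2.17×10^12 m³ × (912/998.8) = 1.981×10^12 m³ of water.
Spread over 3.50×10^14 m² of ocean, Δh = 1.981×10^12 / 3.50×10^14 = 5.67×10^-3 m = 5.67 mm.

≈ 5.67 mm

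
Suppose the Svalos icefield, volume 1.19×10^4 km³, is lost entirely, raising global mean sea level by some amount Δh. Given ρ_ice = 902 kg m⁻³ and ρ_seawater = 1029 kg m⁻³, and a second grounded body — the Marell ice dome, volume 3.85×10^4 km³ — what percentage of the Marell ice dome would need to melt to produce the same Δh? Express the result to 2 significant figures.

≈ 31 %

Equal sea-level rise means equal mass of meltwater, i.e. equal mass of ice lost.
Ice mass of Svalos: 1.073×10^16 kg; ice mass of Marell: 3.473×10^16 kg.
Fraction required = 1.073×10^16 / 3.473×10^16 = 0.309 → 31 %.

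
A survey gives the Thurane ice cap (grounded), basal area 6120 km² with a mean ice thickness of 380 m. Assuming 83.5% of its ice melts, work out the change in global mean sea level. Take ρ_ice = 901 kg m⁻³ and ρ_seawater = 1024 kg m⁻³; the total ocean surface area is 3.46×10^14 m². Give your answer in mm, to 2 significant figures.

≈ 4.9 mm

Thurane: ice volume = 6120 km² × 380 m = 2326 km³; 0.835 × 2326 × (901/1024) = 1709 km³ of water.
Spread over 3.46×10^14 m² of ocean, Δh = 1.709×10^12 / 3.46×10^14 = 4.94×10^-3 m = 4.9 mm.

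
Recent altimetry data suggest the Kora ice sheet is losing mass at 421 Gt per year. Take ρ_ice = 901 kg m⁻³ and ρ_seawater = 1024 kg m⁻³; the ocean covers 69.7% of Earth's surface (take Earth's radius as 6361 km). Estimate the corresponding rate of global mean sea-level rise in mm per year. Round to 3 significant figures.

≈ 1.16 mm/yr

ρ_w = 1024 kg m⁻³. Annual water volume added = 421 Gt / ρ_w = 4.210×10^14 kg / 1024 kg m⁻³ = 4.111×10^11 m³.
Δh per year = 4.111×10^11 / 3.54×10^14 = 1.16×10^-3 m = 1.16 mm.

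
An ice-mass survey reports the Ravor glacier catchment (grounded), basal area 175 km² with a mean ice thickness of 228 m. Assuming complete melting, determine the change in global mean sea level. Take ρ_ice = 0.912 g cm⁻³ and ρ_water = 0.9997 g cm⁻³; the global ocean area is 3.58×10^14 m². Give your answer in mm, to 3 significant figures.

≈ 0.102 mm

Ravor: ice volume = 175 km² × 228 m = 39.90 km³; 39.90 × (912/999.7) = 36.40 km³ of water.
Spread over 3.58×10^14 m² of ocean, Δh = 3.640×10^10 / 3.58×10^14 = 1.02×10^-4 m = 0.102 mm.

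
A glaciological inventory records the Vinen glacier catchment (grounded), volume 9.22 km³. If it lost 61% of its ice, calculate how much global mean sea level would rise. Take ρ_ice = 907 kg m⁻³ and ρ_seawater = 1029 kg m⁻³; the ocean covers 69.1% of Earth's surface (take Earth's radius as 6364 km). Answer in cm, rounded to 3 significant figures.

≈ 1.41×10^-3 cm

Vinen: 0.61 × 9.22 km³ × (907/1029) = 4.957 km³ of water.
Spread over 3.52×10^14 m² of ocean, Δh = 4.957×10^9 / 3.52×10^14 = 1.41×10^-5 m = 1.41×10^-3 cm.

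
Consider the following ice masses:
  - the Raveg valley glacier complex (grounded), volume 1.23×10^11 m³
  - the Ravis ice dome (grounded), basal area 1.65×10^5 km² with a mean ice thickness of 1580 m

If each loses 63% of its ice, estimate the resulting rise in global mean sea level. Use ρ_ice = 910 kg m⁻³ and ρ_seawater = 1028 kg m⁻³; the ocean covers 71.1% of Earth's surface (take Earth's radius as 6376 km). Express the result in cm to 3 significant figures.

Raveg: 0.63 × 1.23×10^11 m³ × (910/1028) = 6.860×10^10 m³ of water.
Ravis: ice volume = 1.65×10^5 km² × 1580 m = 2.607×10^5 km³; 0.63 × 2.607×10^5 × (910/1028) = 1.454×10^5 km³ of water.
Total added water ≈ 1.455×10^14 m³ over 3.63×10^14 m² → Δh = 0.400 m = 40.0 cm.

≈ 40.0 cm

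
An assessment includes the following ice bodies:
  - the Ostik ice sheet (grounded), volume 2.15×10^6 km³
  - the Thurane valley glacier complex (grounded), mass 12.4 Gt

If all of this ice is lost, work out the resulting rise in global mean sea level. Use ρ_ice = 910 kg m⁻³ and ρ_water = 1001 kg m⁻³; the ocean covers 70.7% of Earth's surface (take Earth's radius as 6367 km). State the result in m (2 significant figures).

Ostik: 2.15×10^6 km³ × (910/1001) = 1.955×10^6 km³ of water.
Thurane: 12.4 Gt = 1.240×10^13 kg; dividing by ρ_w = 1001 kg m⁻³ gives 1.239×10^10 m³ of water.
Total added water ≈ 1.955×10^15 m³ over 3.60×10^14 m² → Δh = 5.43 m.

≈ 5.4 m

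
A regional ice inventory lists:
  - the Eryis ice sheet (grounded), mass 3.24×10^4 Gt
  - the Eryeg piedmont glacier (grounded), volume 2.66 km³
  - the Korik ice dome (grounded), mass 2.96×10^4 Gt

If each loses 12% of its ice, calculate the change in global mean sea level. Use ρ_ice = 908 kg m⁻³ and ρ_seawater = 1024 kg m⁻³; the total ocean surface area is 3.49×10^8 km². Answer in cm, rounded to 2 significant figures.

≈ 2.1 cm

Eryis: 0.12 × 3.24×10^4 Gt = 3.888×10^15 kg; dividing by ρ_w = 1024 kg m⁻³ gives 3.797×10^12 m³ of water.
Eryeg: 0.12 × 2.66 km³ × (908/1024) = 0.2830 km³ of water.
Korik: 0.12 × 2.96×10^4 Gt = 3.552×10^15 kg; dividing by ρ_w = 1024 kg m⁻³ gives 3.469×10^12 m³ of water.
Total added water ≈ 7.266×10^12 m³ over 3.49×10^14 m² → Δh = 0.0208 m = 2.1 cm.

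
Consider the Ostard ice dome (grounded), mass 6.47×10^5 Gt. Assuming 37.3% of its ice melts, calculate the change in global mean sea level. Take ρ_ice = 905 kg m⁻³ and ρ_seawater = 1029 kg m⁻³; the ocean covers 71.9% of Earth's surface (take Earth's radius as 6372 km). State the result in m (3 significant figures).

≈ 0.639 m

Ostard: 0.373 × 6.47×10^5 Gt = 2.413×10^17 kg; dividing by ρ_w = 1029 kg m⁻³ gives 2.345×10^14 m³ of water.
Spread over 3.67×10^14 m² of ocean, Δh = 2.345×10^14 / 3.67×10^14 = 0.639 m.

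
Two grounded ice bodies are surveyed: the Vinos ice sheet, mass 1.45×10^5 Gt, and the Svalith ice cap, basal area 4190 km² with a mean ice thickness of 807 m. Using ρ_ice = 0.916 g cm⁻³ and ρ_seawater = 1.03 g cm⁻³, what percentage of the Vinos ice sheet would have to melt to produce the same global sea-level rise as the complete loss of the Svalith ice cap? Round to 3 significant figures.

≈ 2.14 %

Equal sea-level rise means equal mass of meltwater, i.e. equal mass of ice lost.
Ice mass of Svalith: 3.097×10^15 kg; ice mass of Vinos: 1.450×10^17 kg.
Fraction required = 3.097×10^15 / 1.450×10^17 = 0.0214 → 2.14 %.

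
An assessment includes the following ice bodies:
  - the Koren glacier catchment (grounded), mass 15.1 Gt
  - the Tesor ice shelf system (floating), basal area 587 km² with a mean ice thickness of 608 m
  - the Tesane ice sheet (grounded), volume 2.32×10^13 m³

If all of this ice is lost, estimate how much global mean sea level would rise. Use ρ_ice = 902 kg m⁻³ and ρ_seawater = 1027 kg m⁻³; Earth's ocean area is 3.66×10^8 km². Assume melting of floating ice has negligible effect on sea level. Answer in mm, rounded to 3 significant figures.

≈ 55.7 mm

Koren: 15.1 Gt = 1.510×10^13 kg; dividing by ρ_w = 1027 kg m⁻³ gives 1.470×10^10 m³ of water.
The Tesor ice shelf system is floating and already displaces its own weight of water, so its melt adds essentially nothing to sea level.
Tesane: 2.32×10^13 m³ × (902/1027) = 2.038×10^13 m³ of water.
Total added water ≈ 2.039×10^13 m³ over 3.66×10^14 m² → Δh = 0.0557 m = 55.7 mm.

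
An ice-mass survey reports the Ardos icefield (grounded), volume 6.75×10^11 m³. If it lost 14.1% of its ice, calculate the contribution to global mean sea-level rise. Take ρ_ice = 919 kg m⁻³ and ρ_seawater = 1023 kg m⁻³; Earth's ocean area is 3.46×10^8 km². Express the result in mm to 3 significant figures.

≈ 0.247 mm

Ardos: 0.141 × 6.75×10^11 m³ × (919/1023) = 8.550×10^10 m³ of water.
Spread over 3.46×10^14 m² of ocean, Δh = 8.550×10^10 / 3.46×10^14 = 2.47×10^-4 m = 0.247 mm.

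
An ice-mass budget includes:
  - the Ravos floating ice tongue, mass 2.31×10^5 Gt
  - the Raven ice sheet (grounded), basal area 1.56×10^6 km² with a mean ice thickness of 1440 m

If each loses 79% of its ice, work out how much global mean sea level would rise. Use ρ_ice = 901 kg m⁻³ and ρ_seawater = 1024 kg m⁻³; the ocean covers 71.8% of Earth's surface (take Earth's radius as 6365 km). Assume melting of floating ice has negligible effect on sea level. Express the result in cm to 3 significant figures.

≈ 427 cm

The Ravos floating ice tongue is floating and already displaces its own weight of water, so its melt adds essentially nothing to sea level.
Raven: ice volume = 1.56×10^6 km² × 1440 m = 2.246×10^6 km³; 0.79 × 2.246×10^6 × (901/1024) = 1.561×10^6 km³ of water.
Total added water ≈ 1.561×10^15 m³ over 3.66×10^14 m² → Δh = 4.27 m = 427 cm.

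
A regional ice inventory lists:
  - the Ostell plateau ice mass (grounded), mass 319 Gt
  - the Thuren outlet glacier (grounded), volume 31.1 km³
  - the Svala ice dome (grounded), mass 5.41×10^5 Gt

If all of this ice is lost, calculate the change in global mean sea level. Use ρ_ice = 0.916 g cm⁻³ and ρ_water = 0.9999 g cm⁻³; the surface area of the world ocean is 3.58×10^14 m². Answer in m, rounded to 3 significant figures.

Ostell: 319 Gt = 3.190×10^14 kg; dividing by ρ_w = 0.9999 g cm⁻³ = 999.9 kg m⁻³ gives 3.190×10^11 m³ of water.
Thuren: 31.1 km³ × (916/999.9) = 28.49 km³ of water.
Svala: 5.41×10^5 Gt = 5.410×10^17 kg; dividing by ρ_w = 999.9 kg m⁻³ gives 5.411×10^14 m³ of water.
Total added water ≈ 5.414×10^14 m³ over 3.58×10^14 m² → Δh = 1.51 m.

≈ 1.51 m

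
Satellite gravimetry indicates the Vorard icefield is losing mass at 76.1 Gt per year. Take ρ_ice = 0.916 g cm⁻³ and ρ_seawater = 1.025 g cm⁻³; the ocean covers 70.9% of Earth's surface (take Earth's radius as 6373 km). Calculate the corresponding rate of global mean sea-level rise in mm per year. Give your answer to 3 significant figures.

ρ_w = 1.025 g cm⁻³ = 1025 kg m⁻³. Annual water volume added = 76.1 Gt / ρ_w = 7.610×10^13 kg / 1025 kg m⁻³ = 7.424×10^10 m³.
Δh per year = 7.424×10^10 / 3.62×10^14 = 2.05×10^-4 m = 0.205 mm.

≈ 0.205 mm/yr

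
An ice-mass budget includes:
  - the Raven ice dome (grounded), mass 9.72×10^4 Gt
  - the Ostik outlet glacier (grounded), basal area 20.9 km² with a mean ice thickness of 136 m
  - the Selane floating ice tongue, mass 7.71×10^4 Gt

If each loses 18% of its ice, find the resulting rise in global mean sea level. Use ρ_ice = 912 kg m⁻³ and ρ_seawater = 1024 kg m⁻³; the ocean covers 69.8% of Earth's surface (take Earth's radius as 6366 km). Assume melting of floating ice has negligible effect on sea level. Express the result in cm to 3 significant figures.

≈ 4.81 cm

Raven: 0.18 × 9.72×10^4 Gt = 1.750×10^16 kg; dividing by ρ_w = 1024 kg m⁻³ gives 1.709×10^13 m³ of water.
Ostik: ice volume = 20.9 km² × 136 m = 2.842 km³; 0.18 × 2.842 × (912/1024) = 0.4557 km³ of water.
The Selane floating ice tongue is floating and already displaces its own weight of water, so its melt adds essentially nothing to sea level.
Total added water ≈ 1.709×10^13 m³ over 3.55×10^14 m² → Δh = 0.0481 m = 4.81 cm.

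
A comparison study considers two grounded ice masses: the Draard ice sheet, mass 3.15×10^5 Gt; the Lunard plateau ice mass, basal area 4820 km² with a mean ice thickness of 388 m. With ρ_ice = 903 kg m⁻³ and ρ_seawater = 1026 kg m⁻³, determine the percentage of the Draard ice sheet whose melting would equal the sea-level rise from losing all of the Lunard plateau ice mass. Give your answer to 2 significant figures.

≈ 0.54 %

Equal sea-level rise means equal mass of meltwater, i.e. equal mass of ice lost.
Ice mass of Lunard: 1.689×10^15 kg; ice mass of Draard: 3.150×10^17 kg.
Fraction required = 1.689×10^15 / 3.150×10^17 = 5.36×10^-3 → 0.54 %.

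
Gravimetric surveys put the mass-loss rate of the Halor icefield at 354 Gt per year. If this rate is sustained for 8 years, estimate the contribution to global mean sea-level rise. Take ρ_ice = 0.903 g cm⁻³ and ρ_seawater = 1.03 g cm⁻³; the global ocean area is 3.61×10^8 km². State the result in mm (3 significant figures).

≈ 7.62 mm

Total mass lost = 354 Gt/yr × 8 yr = 2832 Gt = 2.832×10^15 kg.
ρ_w = 1.03 g cm⁻³ = 1030 kg m⁻³, so water volume = 2.832×10^15 / 1030 = 2.750×10^12 m³.
Δh = 2.750×10^12 / 3.61×10^14 = 7.62×10^-3 m = 7.62 mm.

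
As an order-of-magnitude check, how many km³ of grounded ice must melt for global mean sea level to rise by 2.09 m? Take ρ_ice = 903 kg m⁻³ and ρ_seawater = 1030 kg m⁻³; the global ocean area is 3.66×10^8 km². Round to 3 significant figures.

Required water volume = Δh × A = 2.09 m × 3.66×10^14 m² = 7.649×10^14 m³ = 7.649×10^5 km³.
Ice volume = water volume × ρ_w/ρ_ice = 7.649×10^5 × 1030/903 = 8.73×10^5 km³.

≈ 8.73×10^5 km³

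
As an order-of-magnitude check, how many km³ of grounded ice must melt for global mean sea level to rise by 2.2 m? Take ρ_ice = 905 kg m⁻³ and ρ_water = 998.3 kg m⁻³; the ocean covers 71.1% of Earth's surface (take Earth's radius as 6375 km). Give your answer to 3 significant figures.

Required water volume = Δh × A = 2.2 m × 3.63×10^14 m² = 7.988×10^14 m³ = 7.988×10^5 km³.
Ice volume = water volume × ρ_w/ρ_ice = 7.988×10^5 × 998.3/905 = 8.81×10^5 km³.

≈ 8.81×10^5 km³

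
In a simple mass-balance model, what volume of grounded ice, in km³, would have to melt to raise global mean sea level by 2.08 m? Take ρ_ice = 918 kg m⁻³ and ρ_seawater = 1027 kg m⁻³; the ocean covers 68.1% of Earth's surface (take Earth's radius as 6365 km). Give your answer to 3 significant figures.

≈ 8.07×10^5 km³

Required water volume = Δh × A = 2.08 m × 3.47×10^14 m² = 7.211×10^14 m³ = 7.211×10^5 km³.
Ice volume = water volume × ρ_w/ρ_ice = 7.211×10^5 × 1027/918 = 8.07×10^5 km³.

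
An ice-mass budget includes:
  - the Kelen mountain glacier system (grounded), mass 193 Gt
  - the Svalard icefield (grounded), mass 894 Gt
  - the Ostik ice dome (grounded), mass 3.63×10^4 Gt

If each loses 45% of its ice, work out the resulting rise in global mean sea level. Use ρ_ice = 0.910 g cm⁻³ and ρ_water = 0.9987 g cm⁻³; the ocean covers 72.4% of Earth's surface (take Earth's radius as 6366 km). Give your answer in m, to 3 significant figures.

≈ 0.0457 m

Kelen: 0.45 × 193 Gt = 8.685×10^13 kg; dividing by ρ_w = 0.9987 g cm⁻³ = 998.7 kg m⁻³ gives 8.696×10^10 m³ of water.
Svalard: 0.45 × 894 Gt = 4.023×10^14 kg; dividing by ρ_w = 998.7 kg m⁻³ gives 4.028×10^11 m³ of water.
Ostik: 0.45 × 3.63×10^4 Gt = 1.634×10^16 kg; dividing by ρ_w = 998.7 kg m⁻³ gives 1.636×10^13 m³ of water.
Total added water ≈ 1.685×10^13 m³ over 3.69×10^14 m² → Δh = 0.0457 m.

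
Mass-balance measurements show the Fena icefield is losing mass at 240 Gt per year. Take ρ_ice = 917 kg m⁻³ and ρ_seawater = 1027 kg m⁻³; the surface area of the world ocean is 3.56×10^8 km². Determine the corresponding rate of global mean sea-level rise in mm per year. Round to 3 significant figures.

ρ_w = 1027 kg m⁻³. Annual water volume added = 240 Gt / ρ_w = 2.400×10^14 kg / 1027 kg m⁻³ = 2.337×10^11 m³.
Δh per year = 2.337×10^11 / 3.56×10^14 = 6.56×10^-4 m = 0.656 mm.

≈ 0.656 mm/yr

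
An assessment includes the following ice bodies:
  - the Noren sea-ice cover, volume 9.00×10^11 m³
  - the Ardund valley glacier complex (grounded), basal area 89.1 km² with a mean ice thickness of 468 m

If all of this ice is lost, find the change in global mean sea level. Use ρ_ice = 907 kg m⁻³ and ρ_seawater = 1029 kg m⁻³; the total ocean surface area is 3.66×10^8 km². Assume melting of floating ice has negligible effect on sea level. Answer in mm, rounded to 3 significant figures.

The Noren sea-ice cover is floating and already displaces its own weight of water, so its melt adds essentially nothing to sea level.
Ardund: ice volume = 89.1 km² × 468 m = 41.70 km³; 41.70 × (907/1029) = 36.75 km³ of water.
Total added water ≈ 3.675×10^10 m³ over 3.66×10^14 m² → Δh = 1.00×10^-4 m = 0.100 mm.

≈ 0.100 mm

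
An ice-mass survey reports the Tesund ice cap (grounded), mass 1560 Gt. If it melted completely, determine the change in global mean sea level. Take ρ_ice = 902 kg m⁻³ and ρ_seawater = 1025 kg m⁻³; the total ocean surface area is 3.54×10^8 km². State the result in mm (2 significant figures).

Tesund: 1560 Gt = 1.560×10^15 kg; dividing by ρ_w = 1025 kg m⁻³ gives 1.522×10^12 m³ of water.
Spread over 3.54×10^14 m² of ocean, Δh = 1.522×10^12 / 3.54×10^14 = 4.30×10^-3 m = 4.3 mm.

≈ 4.3 mm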